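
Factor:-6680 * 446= - 2^4 *5^1 * 167^1*223^1 = - 2979280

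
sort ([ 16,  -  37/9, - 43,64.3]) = [ - 43, - 37/9, 16 , 64.3] 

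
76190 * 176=13409440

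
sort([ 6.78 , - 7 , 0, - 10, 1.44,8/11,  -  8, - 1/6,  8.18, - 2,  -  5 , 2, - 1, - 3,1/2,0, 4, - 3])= [ - 10, - 8, - 7, - 5, - 3,  -  3,  -  2, - 1, - 1/6,0,0,1/2, 8/11,1.44, 2, 4, 6.78,8.18 ]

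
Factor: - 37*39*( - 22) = 2^1 *3^1*11^1*13^1*37^1 = 31746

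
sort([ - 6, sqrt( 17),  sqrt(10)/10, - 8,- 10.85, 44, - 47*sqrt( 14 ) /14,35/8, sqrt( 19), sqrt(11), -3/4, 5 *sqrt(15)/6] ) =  [ - 47*sqrt( 14 )/14, - 10.85,-8, - 6, - 3/4,sqrt(10 )/10, 5 * sqrt(15)/6,  sqrt(11),  sqrt( 17), sqrt( 19 ),  35/8,44 ]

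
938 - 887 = 51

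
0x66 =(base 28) 3i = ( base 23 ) 4a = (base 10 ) 102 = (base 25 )42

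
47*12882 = 605454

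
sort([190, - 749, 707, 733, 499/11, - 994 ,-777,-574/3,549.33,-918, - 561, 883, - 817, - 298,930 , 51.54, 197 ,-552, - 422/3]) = [ - 994, - 918,- 817, - 777,- 749, - 561, -552, -298, - 574/3,-422/3, 499/11 , 51.54, 190,  197,549.33,707,  733,  883, 930]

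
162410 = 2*81205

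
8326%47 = 7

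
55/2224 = 55/2224 = 0.02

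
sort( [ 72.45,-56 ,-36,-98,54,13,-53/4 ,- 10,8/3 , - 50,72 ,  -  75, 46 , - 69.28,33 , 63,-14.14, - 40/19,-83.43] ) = [-98,-83.43,-75, - 69.28,-56 , - 50 , - 36,-14.14,  -  53/4 , - 10,-40/19, 8/3 , 13,33,46, 54 , 63,72, 72.45] 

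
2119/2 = 1059+1/2 =1059.50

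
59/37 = 1 + 22/37 = 1.59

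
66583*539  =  35888237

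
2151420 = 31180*69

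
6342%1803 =933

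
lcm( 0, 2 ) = 0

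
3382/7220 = 89/190 = 0.47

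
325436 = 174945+150491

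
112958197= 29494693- - 83463504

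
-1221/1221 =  - 1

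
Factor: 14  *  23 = 322 = 2^1* 7^1*23^1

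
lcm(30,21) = 210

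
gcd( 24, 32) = 8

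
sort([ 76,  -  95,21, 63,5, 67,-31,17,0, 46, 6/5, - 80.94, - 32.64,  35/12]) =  [-95, - 80.94, - 32.64, - 31,0, 6/5,35/12, 5,17, 21 , 46, 63,67,76 ]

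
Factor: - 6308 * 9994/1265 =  -2^3*5^( - 1)*11^(- 1 )*19^2* 23^( - 1)*83^1*263^1 = - 63042152/1265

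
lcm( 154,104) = 8008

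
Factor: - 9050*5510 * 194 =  - 9673907000  =  -  2^3*5^3*19^1*29^1*97^1*181^1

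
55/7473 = 55/7473 = 0.01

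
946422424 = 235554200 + 710868224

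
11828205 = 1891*6255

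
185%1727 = 185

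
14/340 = 7/170 = 0.04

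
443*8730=3867390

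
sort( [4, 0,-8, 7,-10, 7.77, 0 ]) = [ - 10, - 8,  0,0, 4, 7, 7.77]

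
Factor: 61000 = 2^3 * 5^3*61^1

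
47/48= 47/48 = 0.98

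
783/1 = 783 =783.00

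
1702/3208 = 851/1604 = 0.53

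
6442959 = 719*8961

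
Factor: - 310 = -2^1*5^1*31^1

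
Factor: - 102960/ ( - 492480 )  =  143/684   =  2^(-2 )*3^( - 2)* 11^1*13^1*19^(  -  1)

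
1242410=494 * 2515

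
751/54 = 13 + 49/54 = 13.91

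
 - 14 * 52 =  - 728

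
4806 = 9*534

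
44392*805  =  35735560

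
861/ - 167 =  - 861/167 = - 5.16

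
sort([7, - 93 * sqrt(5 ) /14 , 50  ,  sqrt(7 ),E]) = [- 93 * sqrt(5)/14, sqrt(7) , E,7,  50]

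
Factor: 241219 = 11^1*21929^1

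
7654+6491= 14145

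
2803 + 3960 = 6763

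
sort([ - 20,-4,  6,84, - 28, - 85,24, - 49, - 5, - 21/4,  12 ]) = [  -  85, - 49, - 28,-20,-21/4, - 5, - 4,  6,  12,24 , 84] 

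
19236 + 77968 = 97204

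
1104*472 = 521088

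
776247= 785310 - 9063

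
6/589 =6/589 = 0.01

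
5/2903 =5/2903 = 0.00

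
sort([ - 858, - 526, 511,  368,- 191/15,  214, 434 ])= [ - 858, - 526, - 191/15, 214, 368 , 434,511] 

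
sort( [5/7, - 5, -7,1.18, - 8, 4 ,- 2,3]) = [ - 8,- 7 , - 5, - 2,5/7, 1.18, 3,4]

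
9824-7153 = 2671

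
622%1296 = 622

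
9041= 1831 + 7210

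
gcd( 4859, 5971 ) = 1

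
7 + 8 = 15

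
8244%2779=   2686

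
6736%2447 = 1842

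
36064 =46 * 784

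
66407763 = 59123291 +7284472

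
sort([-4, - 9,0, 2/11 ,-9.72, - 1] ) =[-9.72,-9, - 4 ,-1,0, 2/11]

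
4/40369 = 4/40369 = 0.00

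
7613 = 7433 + 180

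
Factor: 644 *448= 288512 = 2^8*7^2*23^1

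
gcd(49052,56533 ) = 1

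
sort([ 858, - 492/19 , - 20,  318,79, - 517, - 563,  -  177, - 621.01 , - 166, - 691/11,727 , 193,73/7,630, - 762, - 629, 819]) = [  -  762, - 629, - 621.01, - 563, - 517, - 177,-166,  -  691/11, - 492/19, - 20,73/7, 79, 193, 318, 630 , 727,819,858]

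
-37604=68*( - 553 ) 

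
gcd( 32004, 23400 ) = 36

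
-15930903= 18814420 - 34745323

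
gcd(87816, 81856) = 8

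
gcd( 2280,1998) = 6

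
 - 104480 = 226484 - 330964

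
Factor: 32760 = 2^3*3^2*5^1*7^1*13^1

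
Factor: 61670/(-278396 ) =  - 2^( - 1 ) * 5^1 * 7^1*79^ ( - 1) = -35/158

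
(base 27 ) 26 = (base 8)74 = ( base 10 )60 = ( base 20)30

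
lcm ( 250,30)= 750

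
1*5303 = 5303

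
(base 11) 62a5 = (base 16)2097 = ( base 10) 8343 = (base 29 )9qk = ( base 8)20227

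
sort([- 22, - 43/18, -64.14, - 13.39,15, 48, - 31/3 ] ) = [ - 64.14,  -  22, - 13.39, - 31/3, - 43/18,15,48 ] 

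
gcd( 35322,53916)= 6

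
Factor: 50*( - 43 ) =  - 2^1*5^2*43^1 = - 2150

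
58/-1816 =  - 29/908 = - 0.03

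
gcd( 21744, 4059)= 9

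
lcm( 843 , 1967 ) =5901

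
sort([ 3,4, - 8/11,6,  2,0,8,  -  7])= [ - 7,  -  8/11,  0, 2,3, 4 , 6, 8 ]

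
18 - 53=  - 35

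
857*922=790154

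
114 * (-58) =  - 6612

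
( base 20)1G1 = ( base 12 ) 501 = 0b1011010001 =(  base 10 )721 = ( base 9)881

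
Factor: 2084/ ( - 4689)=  - 2^2*3^ ( -2)  =  - 4/9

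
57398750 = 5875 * 9770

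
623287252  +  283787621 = 907074873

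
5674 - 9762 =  - 4088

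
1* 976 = 976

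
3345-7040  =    -  3695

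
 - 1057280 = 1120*( - 944 )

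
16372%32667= 16372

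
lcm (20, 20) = 20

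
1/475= 1/475 = 0.00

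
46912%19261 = 8390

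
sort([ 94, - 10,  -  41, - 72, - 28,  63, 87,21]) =[ - 72, - 41, - 28, - 10, 21,  63,  87,  94 ]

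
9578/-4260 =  - 4789/2130 = -2.25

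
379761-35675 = 344086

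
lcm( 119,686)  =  11662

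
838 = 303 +535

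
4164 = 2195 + 1969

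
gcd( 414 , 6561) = 9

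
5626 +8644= 14270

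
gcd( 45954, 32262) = 6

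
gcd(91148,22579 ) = 1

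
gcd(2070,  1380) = 690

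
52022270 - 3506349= 48515921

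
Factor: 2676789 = 3^2*297421^1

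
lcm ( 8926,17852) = 17852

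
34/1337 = 34/1337=0.03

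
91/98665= 13/14095 = 0.00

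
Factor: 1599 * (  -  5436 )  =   - 2^2*3^3*13^1*41^1*  151^1 = - 8692164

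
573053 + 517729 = 1090782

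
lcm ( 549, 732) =2196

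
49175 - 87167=-37992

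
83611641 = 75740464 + 7871177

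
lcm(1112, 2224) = 2224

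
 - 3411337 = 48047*(-71 ) 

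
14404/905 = 14404/905 = 15.92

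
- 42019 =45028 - 87047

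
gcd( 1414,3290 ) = 14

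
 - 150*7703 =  - 1155450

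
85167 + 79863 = 165030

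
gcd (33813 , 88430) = 1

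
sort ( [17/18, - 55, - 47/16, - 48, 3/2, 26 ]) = [ -55,-48,  -  47/16, 17/18, 3/2,26]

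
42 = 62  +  -20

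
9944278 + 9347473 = 19291751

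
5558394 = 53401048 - 47842654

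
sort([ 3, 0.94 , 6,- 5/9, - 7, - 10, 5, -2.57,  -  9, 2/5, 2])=[ - 10, - 9, - 7, - 2.57, - 5/9 , 2/5, 0.94 , 2, 3,5 , 6 ] 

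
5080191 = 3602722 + 1477469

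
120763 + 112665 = 233428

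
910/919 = 910/919 =0.99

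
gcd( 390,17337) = 3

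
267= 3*89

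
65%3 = 2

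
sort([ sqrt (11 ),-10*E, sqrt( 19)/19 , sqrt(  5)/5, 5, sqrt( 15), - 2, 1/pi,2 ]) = [ - 10*E, - 2,sqrt( 19)/19,1/pi,sqrt(5)/5 , 2,sqrt( 11), sqrt( 15 ), 5]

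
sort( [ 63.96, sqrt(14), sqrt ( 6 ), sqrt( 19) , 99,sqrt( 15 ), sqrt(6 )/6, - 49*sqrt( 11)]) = [-49*sqrt( 11), sqrt( 6) /6, sqrt(6 ), sqrt(14) , sqrt( 15 ), sqrt(19 ), 63.96, 99]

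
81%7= 4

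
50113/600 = 50113/600 = 83.52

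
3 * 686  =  2058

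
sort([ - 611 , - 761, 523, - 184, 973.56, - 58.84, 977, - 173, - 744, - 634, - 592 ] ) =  [ - 761, - 744,-634, - 611 , - 592, - 184, - 173, - 58.84,523,973.56, 977] 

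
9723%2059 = 1487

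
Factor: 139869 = 3^2*15541^1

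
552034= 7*78862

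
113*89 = 10057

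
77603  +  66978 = 144581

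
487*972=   473364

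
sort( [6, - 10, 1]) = [ -10,  1, 6]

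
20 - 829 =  - 809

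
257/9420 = 257/9420 = 0.03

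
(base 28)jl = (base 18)1CD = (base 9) 674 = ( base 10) 553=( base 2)1000101001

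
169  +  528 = 697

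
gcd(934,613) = 1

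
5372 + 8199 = 13571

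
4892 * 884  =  4324528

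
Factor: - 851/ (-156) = 2^ (-2 )*3^( - 1)*13^( - 1 )*23^1*37^1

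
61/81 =61/81  =  0.75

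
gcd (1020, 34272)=204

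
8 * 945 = 7560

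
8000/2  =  4000 = 4000.00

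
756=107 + 649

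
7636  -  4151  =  3485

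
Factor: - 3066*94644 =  - 2^3*3^3*7^1 * 11^1*73^1 * 239^1  =  -290178504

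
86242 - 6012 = 80230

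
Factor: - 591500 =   -  2^2*5^3*7^1*13^2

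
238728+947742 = 1186470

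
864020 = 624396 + 239624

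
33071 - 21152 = 11919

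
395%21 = 17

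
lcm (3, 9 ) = 9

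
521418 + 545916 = 1067334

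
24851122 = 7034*3533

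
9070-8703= 367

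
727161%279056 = 169049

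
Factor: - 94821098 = -2^1* 47410549^1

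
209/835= 209/835  =  0.25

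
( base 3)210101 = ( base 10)577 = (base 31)ij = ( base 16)241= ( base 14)2d3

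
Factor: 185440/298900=2^3*5^(-1)*7^(  -  2)*19^1 = 152/245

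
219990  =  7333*30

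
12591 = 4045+8546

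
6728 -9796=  - 3068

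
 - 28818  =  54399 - 83217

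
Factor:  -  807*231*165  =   - 30758805 = -3^3*5^1*7^1*11^2*269^1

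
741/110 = 741/110 = 6.74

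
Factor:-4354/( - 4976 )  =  7/8  =  2^(  -  3)*7^1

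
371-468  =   -97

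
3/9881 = 3/9881  =  0.00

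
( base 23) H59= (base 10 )9117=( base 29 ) aob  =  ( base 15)2A7C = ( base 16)239d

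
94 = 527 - 433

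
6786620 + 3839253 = 10625873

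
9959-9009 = 950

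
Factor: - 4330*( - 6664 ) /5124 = 1030540/183 = 2^2*3^( - 1)*5^1*7^1*17^1*61^( - 1)*433^1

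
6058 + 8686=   14744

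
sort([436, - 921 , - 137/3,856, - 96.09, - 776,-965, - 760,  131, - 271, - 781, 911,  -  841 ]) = [  -  965 ,-921, -841, - 781, -776, - 760  , - 271,-96.09, - 137/3 , 131,436,856, 911]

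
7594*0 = 0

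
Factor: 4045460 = 2^2 *5^1*67^1*3019^1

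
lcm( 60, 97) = 5820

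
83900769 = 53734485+30166284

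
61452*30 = 1843560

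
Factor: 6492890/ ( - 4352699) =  - 2^1*5^1*13^(  -  1) *191^( - 1)*547^1*1187^1*1753^( - 1) 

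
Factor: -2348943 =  - 3^1*782981^1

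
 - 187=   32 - 219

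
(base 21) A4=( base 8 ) 326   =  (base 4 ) 3112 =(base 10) 214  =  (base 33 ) 6g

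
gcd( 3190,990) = 110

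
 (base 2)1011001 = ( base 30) 2t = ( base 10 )89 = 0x59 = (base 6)225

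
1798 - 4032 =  - 2234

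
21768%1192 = 312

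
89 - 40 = 49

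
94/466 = 47/233 = 0.20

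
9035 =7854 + 1181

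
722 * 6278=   4532716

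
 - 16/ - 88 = 2/11  =  0.18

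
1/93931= 1/93931 = 0.00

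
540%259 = 22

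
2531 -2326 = 205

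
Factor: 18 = 2^1 * 3^2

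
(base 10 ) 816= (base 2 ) 1100110000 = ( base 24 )1a0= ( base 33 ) oo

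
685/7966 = 685/7966 = 0.09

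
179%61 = 57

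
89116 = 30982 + 58134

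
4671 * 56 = 261576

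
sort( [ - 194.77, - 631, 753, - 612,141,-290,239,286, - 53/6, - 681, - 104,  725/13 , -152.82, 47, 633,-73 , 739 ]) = [ - 681, - 631, - 612,-290, - 194.77,- 152.82,-104, - 73, - 53/6,47,725/13, 141,239, 286,633, 739, 753 ] 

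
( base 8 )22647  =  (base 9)14200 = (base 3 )111020000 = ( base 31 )a0t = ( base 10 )9639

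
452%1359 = 452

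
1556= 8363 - 6807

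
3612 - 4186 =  - 574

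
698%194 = 116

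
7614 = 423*18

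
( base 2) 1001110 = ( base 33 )2c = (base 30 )2i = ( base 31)2g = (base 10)78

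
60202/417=60202/417=144.37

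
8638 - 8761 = -123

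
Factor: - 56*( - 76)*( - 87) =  - 2^5*3^1*7^1*19^1*29^1 = -370272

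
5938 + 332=6270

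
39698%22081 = 17617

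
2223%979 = 265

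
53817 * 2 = 107634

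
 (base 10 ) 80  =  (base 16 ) 50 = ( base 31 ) 2i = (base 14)5A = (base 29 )2M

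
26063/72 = 26063/72 = 361.99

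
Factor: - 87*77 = - 3^1*7^1*11^1*29^1 = - 6699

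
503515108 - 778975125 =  - 275460017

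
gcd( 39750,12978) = 6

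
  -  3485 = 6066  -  9551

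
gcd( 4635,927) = 927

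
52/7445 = 52/7445 = 0.01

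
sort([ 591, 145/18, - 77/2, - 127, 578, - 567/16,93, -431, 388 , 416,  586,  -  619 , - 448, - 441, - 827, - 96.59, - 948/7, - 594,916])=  [ - 827, - 619,-594, -448, - 441, - 431, - 948/7, - 127, - 96.59, - 77/2, - 567/16,145/18,93, 388,416, 578,586, 591 , 916 ] 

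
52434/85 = 52434/85 = 616.87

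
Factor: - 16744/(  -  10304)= 13/8= 2^( - 3 )*13^1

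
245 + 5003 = 5248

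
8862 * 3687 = 32674194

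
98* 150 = 14700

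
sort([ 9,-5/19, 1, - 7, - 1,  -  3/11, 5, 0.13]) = [  -  7 , - 1,  -  3/11,  -  5/19, 0.13, 1,  5, 9] 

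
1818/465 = 606/155 = 3.91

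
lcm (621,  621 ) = 621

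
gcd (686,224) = 14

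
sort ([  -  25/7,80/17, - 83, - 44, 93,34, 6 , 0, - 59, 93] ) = [- 83, -59,-44,-25/7 , 0,  80/17, 6, 34, 93, 93]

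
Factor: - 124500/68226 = -2^1 * 5^3 * 137^ (  -  1)  =  - 250/137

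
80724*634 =51179016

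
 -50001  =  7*(- 7143)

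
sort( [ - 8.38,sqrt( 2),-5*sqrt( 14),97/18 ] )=[ - 5*sqrt ( 14), - 8.38, sqrt(2), 97/18]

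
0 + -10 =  - 10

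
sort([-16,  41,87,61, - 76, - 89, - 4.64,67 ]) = [ - 89, - 76, - 16,-4.64,41,61,67,87 ]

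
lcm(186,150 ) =4650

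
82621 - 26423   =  56198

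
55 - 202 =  - 147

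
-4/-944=1/236 = 0.00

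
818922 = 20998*39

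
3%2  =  1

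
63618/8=7952+1/4= 7952.25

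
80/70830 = 8/7083  =  0.00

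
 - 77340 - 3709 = - 81049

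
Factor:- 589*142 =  - 2^1*19^1*31^1*71^1 = -83638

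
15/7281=5/2427= 0.00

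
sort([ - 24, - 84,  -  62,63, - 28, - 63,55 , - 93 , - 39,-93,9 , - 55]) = [ - 93, - 93, - 84,-63, - 62,- 55 , - 39 , - 28, - 24, 9, 55,63] 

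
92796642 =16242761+76553881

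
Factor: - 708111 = - 3^2*19^1*41^1*101^1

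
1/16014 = 1/16014 = 0.00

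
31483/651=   48 + 235/651 = 48.36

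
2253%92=45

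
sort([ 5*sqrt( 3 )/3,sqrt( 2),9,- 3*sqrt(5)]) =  [ - 3*sqrt(5) , sqrt( 2),5 *sqrt(3)/3,9]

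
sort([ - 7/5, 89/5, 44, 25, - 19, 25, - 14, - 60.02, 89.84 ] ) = [ - 60.02, - 19, - 14,-7/5 , 89/5, 25 , 25,  44, 89.84]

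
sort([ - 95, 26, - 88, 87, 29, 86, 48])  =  [ - 95, - 88, 26, 29,48,86,  87 ] 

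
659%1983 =659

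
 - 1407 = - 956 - 451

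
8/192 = 1/24 = 0.04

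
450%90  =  0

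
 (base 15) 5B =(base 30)2Q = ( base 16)56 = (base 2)1010110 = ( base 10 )86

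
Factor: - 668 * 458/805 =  - 305944/805=-2^3*5^ ( - 1 )*7^( - 1)*23^( - 1)*167^1 * 229^1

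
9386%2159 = 750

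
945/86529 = 315/28843 =0.01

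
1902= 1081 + 821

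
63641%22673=18295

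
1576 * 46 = 72496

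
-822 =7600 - 8422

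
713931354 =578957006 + 134974348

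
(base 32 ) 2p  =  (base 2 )1011001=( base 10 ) 89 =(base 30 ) 2t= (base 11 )81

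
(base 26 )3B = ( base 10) 89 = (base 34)2L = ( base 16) 59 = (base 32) 2p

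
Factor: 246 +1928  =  2^1*1087^1 =2174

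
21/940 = 21/940 = 0.02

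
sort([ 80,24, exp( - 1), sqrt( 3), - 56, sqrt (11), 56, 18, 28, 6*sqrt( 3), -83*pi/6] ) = [ - 56, - 83*pi/6,exp( - 1 ), sqrt(3),  sqrt( 11 ), 6*sqrt(3),18, 24,28,  56 , 80] 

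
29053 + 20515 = 49568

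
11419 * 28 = 319732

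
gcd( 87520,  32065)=5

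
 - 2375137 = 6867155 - 9242292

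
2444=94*26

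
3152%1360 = 432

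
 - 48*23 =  - 1104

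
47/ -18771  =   - 1 + 18724/18771 =-0.00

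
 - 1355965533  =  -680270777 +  - 675694756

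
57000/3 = 19000 = 19000.00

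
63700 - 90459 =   -  26759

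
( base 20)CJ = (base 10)259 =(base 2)100000011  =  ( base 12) 197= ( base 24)AJ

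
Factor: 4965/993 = 5^1 = 5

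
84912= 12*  7076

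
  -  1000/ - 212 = 4 + 38/53 = 4.72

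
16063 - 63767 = - 47704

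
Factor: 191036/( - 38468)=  - 59^( - 1)*293^1 = - 293/59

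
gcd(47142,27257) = 97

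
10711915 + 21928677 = 32640592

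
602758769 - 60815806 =541942963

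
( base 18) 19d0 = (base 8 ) 21426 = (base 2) 10001100010110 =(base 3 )110022200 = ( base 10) 8982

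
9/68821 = 9/68821= 0.00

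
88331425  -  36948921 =51382504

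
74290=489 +73801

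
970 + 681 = 1651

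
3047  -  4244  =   - 1197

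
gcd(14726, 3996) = 74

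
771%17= 6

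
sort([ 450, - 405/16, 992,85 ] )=[ - 405/16,85, 450,  992]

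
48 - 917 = - 869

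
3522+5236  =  8758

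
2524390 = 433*5830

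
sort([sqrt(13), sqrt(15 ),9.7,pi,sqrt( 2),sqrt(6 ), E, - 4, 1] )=[ - 4, 1,sqrt ( 2),sqrt(6),E, pi,sqrt (13),sqrt(15),9.7 ] 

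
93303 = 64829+28474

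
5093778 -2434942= 2658836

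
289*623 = 180047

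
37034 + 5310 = 42344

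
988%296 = 100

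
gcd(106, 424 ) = 106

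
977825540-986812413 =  - 8986873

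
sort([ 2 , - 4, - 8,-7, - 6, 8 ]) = [ - 8, - 7, - 6, - 4, 2,8] 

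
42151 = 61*691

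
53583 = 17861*3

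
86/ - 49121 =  - 86/49121= -0.00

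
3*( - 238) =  - 714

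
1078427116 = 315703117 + 762723999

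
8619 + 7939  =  16558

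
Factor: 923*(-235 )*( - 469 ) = 101728445 = 5^1*7^1 * 13^1*47^1*67^1 * 71^1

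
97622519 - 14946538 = 82675981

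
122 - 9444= - 9322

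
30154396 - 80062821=  -  49908425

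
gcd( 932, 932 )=932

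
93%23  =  1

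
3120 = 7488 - 4368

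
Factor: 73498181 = 271^1 *271211^1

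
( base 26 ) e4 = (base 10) 368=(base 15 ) 198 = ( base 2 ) 101110000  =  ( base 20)i8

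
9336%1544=72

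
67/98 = 67/98 = 0.68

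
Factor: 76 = 2^2*19^1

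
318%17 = 12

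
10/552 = 5/276 =0.02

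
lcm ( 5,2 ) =10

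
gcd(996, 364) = 4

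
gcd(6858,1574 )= 2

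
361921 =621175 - 259254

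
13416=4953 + 8463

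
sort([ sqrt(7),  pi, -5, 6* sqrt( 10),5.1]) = [ - 5, sqrt( 7 ),pi , 5.1, 6*sqrt( 10) ]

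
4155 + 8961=13116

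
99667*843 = 84019281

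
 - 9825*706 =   -  6936450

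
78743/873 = 78743/873 = 90.20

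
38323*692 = 26519516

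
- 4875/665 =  - 8 +89/133 = - 7.33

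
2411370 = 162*14885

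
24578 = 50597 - 26019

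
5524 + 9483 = 15007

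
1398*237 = 331326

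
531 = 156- - 375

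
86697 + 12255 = 98952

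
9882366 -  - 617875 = 10500241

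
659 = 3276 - 2617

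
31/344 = 31/344 = 0.09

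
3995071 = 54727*73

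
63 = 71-8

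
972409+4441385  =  5413794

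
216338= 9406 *23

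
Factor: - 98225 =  - 5^2* 3929^1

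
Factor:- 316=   -  2^2*79^1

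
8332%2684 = 280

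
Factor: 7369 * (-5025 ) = -3^1 * 5^2* 67^1*7369^1 = - 37029225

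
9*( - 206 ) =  - 1854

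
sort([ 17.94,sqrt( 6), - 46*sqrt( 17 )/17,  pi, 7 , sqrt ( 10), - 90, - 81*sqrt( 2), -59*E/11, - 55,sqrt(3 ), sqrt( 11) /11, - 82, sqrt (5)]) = [ - 81 * sqrt(  2), - 90 , - 82, - 55, - 59 * E/11, - 46 *sqrt( 17)/17,sqrt( 11 ) /11, sqrt(3 ), sqrt(5 ), sqrt(6 ), pi,sqrt(10 ), 7,17.94]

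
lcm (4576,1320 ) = 68640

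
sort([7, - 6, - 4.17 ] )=[ - 6,-4.17, 7 ]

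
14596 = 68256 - 53660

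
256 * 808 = 206848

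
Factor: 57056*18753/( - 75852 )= - 12737752/903 = - 2^3*3^(-1)*7^(-1)*19^1*43^( - 1)*47^1*1783^1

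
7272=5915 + 1357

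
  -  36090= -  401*90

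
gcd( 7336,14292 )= 4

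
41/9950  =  41/9950 = 0.00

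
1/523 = 1/523 = 0.00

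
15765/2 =15765/2 = 7882.50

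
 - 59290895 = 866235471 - 925526366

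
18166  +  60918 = 79084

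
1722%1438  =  284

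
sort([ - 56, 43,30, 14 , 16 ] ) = [ - 56, 14,  16, 30,43]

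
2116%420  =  16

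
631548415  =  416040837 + 215507578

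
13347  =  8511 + 4836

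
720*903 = 650160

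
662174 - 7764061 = -7101887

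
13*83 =1079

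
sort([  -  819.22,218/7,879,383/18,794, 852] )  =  [- 819.22,383/18,218/7,794,852,879]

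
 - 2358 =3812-6170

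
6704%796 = 336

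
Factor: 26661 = 3^1*8887^1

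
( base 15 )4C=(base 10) 72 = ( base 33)26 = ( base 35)22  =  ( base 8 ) 110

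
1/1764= 1/1764 = 0.00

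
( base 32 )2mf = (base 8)5317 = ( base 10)2767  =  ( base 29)38c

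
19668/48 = 409 + 3/4 = 409.75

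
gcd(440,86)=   2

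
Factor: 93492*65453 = 2^2*3^2 * 7^2*29^1*37^1*53^1*61^1= 6119331876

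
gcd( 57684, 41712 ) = 132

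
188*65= 12220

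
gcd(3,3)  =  3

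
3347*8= 26776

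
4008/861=1336/287 = 4.66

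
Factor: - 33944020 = -2^2*5^1*11^1* 154291^1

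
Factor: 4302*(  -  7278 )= - 31309956 = - 2^2 * 3^3*239^1*1213^1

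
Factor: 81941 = 67^1*1223^1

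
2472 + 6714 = 9186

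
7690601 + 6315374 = 14005975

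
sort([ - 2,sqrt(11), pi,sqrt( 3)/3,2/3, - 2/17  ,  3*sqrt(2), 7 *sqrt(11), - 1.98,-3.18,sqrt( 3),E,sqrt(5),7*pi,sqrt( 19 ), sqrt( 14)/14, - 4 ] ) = [ - 4, -3.18, - 2 , - 1.98, - 2/17, sqrt(14) /14,sqrt (3)/3 , 2/3,  sqrt ( 3 ), sqrt(5),E, pi,  sqrt(11 ),3 * sqrt(2), sqrt(19 ),7*pi,  7*sqrt(11 ) ] 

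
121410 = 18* 6745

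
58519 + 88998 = 147517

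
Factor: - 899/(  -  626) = 2^ ( - 1) * 29^1*31^1*313^( - 1)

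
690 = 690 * 1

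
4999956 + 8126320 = 13126276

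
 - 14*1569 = - 21966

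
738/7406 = 369/3703 = 0.10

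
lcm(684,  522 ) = 19836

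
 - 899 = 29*(-31)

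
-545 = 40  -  585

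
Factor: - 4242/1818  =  - 7/3 = - 3^( - 1 )*7^1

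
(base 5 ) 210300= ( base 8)15446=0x1B26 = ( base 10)6950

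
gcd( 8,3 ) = 1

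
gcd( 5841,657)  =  9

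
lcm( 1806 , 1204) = 3612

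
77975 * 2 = 155950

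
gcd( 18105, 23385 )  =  15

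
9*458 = 4122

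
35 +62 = 97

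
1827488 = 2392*764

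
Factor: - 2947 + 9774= 6827 =6827^1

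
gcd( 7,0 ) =7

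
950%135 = 5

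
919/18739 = 919/18739= 0.05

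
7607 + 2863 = 10470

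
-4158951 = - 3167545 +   -  991406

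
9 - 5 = 4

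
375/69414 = 125/23138  =  0.01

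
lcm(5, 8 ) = 40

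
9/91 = 9/91=   0.10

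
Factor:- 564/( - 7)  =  2^2 * 3^1* 7^( - 1)*47^1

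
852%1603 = 852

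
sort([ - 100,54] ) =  [ - 100,54] 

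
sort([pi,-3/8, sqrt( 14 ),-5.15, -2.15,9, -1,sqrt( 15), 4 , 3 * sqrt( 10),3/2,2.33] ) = [-5.15,- 2.15, - 1 ,-3/8, 3/2, 2.33 , pi, sqrt(14), sqrt( 15), 4, 9,3*sqrt( 10)] 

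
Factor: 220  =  2^2 * 5^1*11^1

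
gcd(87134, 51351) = 1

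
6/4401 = 2/1467 = 0.00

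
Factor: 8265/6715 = 3^1*17^ ( - 1)*19^1  *29^1 *79^(-1 ) = 1653/1343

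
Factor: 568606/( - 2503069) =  - 2^1 * 23^1  *  47^1*263^1*2503069^( - 1 ) 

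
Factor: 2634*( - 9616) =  - 2^5 * 3^1*439^1* 601^1 =- 25328544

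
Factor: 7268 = 2^2* 23^1 *79^1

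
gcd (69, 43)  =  1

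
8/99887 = 8/99887= 0.00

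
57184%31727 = 25457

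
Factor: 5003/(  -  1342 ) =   -  2^(-1)*11^( - 1)*61^( -1)*5003^1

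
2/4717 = 2/4717 = 0.00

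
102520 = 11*9320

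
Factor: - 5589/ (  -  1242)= 9/2 = 2^( - 1)*3^2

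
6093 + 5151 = 11244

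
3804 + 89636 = 93440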